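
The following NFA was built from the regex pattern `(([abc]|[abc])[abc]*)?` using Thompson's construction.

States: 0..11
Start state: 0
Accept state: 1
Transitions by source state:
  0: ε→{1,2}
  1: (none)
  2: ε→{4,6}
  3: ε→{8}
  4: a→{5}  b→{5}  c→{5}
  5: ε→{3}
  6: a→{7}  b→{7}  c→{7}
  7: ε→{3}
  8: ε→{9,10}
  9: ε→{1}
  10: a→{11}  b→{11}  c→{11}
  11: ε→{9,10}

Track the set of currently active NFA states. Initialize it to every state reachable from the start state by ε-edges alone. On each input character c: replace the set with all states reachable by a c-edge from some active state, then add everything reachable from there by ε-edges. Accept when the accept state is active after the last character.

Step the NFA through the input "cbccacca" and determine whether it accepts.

S₀ = ε-closure({0}) = {0,1,2,4,6}
'c' @ 1: {1,3,5,7,8,9,10}  (accept∈set)
'b' @ 2: {1,9,10,11}  (accept∈set)
'c' @ 3: {1,9,10,11}  (accept∈set)
'c' @ 4: {1,9,10,11}  (accept∈set)
'a' @ 5: {1,9,10,11}  (accept∈set)
'c' @ 6: {1,9,10,11}  (accept∈set)
'c' @ 7: {1,9,10,11}  (accept∈set)
'a' @ 8: {1,9,10,11}  (accept∈set)
final: {1,9,10,11}; accept 1 in set

Answer: ACCEPT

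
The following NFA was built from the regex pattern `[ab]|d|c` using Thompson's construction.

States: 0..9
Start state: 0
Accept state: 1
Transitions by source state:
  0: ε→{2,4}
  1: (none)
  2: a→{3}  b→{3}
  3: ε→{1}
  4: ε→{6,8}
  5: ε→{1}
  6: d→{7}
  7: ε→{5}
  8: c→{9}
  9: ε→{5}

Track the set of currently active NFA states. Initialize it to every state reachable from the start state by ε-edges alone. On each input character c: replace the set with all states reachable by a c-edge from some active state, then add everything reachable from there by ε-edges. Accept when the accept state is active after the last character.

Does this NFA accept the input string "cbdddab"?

Answer: REJECT

Trace:
initial (ε-close {0}): {0,2,4,6,8}
'c' @ 1: {1,5,9}  [accepting]
'b' @ 2: {}  — state set empty
rest 'dddab' ignored (set empty)
final: {}; accept 1 not in set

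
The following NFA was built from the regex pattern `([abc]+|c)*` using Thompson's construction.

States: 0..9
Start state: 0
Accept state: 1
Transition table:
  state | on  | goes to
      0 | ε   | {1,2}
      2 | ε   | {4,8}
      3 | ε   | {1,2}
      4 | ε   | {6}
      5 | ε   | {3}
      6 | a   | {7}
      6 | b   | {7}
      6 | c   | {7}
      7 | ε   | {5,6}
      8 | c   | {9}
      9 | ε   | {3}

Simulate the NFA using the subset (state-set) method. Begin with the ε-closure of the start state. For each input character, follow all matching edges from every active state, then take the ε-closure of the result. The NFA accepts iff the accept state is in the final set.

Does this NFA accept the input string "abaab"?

Answer: ACCEPT

Steps:
start: ε-closure({0}) = {0,1,2,4,6,8}
'a' @ 1: {1,2,3,4,5,6,7,8}  [accepting]
'b' @ 2: {1,2,3,4,5,6,7,8}  [accepting]
'a' @ 3: {1,2,3,4,5,6,7,8}  [accepting]
'a' @ 4: {1,2,3,4,5,6,7,8}  [accepting]
'b' @ 5: {1,2,3,4,5,6,7,8}  [accepting]
final: {1,2,3,4,5,6,7,8}; accept 1 in set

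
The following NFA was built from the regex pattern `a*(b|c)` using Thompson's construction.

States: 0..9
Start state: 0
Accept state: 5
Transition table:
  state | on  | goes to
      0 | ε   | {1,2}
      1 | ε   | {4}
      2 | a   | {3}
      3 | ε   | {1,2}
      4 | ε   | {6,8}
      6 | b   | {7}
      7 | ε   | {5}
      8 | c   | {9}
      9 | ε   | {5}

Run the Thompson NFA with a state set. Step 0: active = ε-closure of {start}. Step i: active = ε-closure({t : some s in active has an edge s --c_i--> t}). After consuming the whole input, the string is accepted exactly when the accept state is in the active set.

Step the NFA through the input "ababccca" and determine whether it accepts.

S₀ = ε-closure({0}) = {0,1,2,4,6,8}
'a' @ 1: {1,2,3,4,6,8}
'b' @ 2: {5,7}  [accepting]
'a' @ 3: {}  — no active states
rest 'bccca' ignored (set empty)
after full input: {}  (accept=5 not in)

Answer: REJECT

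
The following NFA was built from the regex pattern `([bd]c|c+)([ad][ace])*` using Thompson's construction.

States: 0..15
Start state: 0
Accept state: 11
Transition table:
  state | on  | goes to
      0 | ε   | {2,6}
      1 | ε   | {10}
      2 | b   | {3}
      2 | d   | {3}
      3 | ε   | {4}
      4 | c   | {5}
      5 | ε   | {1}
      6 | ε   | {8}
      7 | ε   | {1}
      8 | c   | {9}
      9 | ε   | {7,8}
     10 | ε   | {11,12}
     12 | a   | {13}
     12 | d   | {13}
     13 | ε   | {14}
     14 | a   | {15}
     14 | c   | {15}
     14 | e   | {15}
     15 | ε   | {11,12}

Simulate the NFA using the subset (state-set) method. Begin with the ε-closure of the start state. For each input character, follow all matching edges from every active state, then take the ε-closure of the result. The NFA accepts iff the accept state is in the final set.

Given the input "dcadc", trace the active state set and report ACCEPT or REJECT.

Answer: REJECT

Derivation:
initial (ε-close {0}): {0,2,6,8}
'd' @ 1: {3,4}
'c' @ 2: {1,5,10,11,12}  [accepting]
'a' @ 3: {13,14}
'd' @ 4: {}  — no active states
rest 'c' ignored (set empty)
final: {}; accept 11 not in set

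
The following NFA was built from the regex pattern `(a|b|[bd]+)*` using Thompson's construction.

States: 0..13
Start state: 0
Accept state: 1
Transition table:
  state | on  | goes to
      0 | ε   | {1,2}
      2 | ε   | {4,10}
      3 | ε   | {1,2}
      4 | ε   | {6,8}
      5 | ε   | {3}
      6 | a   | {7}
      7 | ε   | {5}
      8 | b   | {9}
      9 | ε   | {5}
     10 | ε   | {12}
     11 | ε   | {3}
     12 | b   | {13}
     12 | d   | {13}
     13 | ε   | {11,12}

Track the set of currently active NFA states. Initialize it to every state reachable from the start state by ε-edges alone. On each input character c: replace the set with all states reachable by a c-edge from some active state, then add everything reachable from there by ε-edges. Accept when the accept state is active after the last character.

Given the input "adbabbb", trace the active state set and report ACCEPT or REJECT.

S₀ = ε-closure({0}) = {0,1,2,4,6,8,10,12}
'a' @ 1: {1,2,3,4,5,6,7,8,10,12}  [accepting]
'd' @ 2: {1,2,3,4,6,8,10,11,12,13}  [accepting]
'b' @ 3: {1,2,3,4,5,6,8,9,10,11,12,13}  [accepting]
'a' @ 4: {1,2,3,4,5,6,7,8,10,12}  [accepting]
'b' @ 5: {1,2,3,4,5,6,8,9,10,11,12,13}  [accepting]
'b' @ 6: {1,2,3,4,5,6,8,9,10,11,12,13}  [accepting]
'b' @ 7: {1,2,3,4,5,6,8,9,10,11,12,13}  [accepting]
after full input: {1,2,3,4,5,6,8,9,10,11,12,13}  (accept=1 in)

Answer: ACCEPT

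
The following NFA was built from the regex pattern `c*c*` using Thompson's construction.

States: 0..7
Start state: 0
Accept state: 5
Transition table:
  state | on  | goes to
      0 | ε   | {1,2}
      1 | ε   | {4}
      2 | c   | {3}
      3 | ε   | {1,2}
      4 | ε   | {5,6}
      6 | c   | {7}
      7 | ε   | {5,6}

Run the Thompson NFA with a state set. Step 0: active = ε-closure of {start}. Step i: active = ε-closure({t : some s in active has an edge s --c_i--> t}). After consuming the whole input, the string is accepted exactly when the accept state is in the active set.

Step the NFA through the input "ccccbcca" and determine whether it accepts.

S₀ = ε-closure({0}) = {0,1,2,4,5,6}
'c' @ 1: {1,2,3,4,5,6,7}  [accepting]
'c' @ 2: {1,2,3,4,5,6,7}  [accepting]
'c' @ 3: {1,2,3,4,5,6,7}  [accepting]
'c' @ 4: {1,2,3,4,5,6,7}  [accepting]
'b' @ 5: {}  — state set empty
rest 'cca' ignored (set empty)
final: {}; accept 5 not in set

Answer: REJECT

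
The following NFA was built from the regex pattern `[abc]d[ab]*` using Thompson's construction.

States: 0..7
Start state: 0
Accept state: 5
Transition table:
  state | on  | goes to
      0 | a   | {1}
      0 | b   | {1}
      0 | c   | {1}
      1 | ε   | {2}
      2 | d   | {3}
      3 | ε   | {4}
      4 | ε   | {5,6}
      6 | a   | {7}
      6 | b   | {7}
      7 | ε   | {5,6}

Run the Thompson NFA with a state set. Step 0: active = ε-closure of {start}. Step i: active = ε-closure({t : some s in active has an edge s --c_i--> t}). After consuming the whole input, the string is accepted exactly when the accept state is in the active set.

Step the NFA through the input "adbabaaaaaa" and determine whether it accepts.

Answer: ACCEPT

Trace:
start: ε-closure({0}) = {0}
'a' @ 1: {1,2}
'd' @ 2: {3,4,5,6}  [accepting]
'b' @ 3: {5,6,7}  [accepting]
'a' @ 4: {5,6,7}  [accepting]
'b' @ 5: {5,6,7}  [accepting]
'a' @ 6: {5,6,7}  [accepting]
'a' @ 7: {5,6,7}  [accepting]
'a' @ 8: {5,6,7}  [accepting]
'a' @ 9: {5,6,7}  [accepting]
'a' @ 10: {5,6,7}  [accepting]
'a' @ 11: {5,6,7}  [accepting]
end set {5,6,7} — state 5 in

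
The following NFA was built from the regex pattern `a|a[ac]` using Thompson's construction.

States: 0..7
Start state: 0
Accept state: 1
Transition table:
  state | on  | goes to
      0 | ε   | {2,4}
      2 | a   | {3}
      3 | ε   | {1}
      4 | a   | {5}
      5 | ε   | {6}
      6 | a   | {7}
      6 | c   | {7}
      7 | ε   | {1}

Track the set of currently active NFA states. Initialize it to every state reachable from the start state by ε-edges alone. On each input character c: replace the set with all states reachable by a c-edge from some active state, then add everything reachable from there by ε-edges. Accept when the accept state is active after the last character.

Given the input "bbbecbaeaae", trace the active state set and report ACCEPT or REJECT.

start: ε-closure({0}) = {0,2,4}
'b' @ 1: {}  — dead — no transitions
rest 'bbecbaeaae' ignored (set empty)
after full input: {}  (accept=1 not in)

Answer: REJECT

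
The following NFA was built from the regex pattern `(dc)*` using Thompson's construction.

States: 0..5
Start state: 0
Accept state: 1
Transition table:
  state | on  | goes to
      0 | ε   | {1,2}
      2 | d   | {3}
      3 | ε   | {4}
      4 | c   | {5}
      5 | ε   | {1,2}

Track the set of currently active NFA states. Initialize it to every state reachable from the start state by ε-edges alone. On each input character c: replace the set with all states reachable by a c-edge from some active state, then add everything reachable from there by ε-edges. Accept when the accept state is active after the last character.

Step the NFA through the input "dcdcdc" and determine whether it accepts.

Answer: ACCEPT

Derivation:
initial (ε-close {0}): {0,1,2}
'd' @ 1: {3,4}
'c' @ 2: {1,2,5}  (accept∈set)
'd' @ 3: {3,4}
'c' @ 4: {1,2,5}  (accept∈set)
'd' @ 5: {3,4}
'c' @ 6: {1,2,5}  (accept∈set)
end set {1,2,5} — state 1 in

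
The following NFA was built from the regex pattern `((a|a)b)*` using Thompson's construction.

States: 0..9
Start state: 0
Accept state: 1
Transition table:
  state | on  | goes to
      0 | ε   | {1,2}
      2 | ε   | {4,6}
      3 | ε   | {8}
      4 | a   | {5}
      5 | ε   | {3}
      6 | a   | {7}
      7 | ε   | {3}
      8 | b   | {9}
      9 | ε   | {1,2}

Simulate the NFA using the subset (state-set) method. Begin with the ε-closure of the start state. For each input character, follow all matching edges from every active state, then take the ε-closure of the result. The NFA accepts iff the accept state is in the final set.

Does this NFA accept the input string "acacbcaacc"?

initial (ε-close {0}): {0,1,2,4,6}
'a' @ 1: {3,5,7,8}
'c' @ 2: {}  — no active states
rest 'acbcaacc' ignored (set empty)
end set {} — state 1 not in

Answer: REJECT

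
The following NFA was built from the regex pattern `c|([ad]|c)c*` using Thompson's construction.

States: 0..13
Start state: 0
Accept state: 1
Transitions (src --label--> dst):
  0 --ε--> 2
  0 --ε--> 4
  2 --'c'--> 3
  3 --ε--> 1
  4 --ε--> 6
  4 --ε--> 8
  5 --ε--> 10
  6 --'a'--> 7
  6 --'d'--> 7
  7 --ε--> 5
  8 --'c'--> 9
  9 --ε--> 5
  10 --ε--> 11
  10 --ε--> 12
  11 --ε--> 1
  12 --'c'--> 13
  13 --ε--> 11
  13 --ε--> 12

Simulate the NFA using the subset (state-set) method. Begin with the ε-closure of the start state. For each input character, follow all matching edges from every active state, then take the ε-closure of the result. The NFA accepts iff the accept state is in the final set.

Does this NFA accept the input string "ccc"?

Answer: ACCEPT

Trace:
S₀ = ε-closure({0}) = {0,2,4,6,8}
'c' @ 1: {1,3,5,9,10,11,12}  [accepting]
'c' @ 2: {1,11,12,13}  [accepting]
'c' @ 3: {1,11,12,13}  [accepting]
after full input: {1,11,12,13}  (accept=1 in)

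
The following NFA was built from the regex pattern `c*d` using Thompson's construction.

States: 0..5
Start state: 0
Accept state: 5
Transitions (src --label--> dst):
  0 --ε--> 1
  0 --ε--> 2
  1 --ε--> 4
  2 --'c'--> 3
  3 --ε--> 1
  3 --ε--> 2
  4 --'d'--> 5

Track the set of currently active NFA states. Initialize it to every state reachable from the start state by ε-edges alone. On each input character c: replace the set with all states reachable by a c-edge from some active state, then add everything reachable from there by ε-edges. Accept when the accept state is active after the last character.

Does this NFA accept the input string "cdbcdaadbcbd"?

Answer: REJECT

Steps:
initial (ε-close {0}): {0,1,2,4}
'c' @ 1: {1,2,3,4}
'd' @ 2: {5}  (accept∈set)
'b' @ 3: {}  — no active states
rest 'cdaadbcbd' ignored (set empty)
after full input: {}  (accept=5 not in)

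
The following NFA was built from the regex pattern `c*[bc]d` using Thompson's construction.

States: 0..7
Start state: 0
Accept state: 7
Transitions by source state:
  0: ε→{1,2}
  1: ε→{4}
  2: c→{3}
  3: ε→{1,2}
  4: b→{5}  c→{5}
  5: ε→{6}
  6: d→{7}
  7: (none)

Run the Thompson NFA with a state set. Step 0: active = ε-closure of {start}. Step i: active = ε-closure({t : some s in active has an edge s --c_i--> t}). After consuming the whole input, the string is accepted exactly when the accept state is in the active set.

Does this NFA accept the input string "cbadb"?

S₀ = ε-closure({0}) = {0,1,2,4}
'c' @ 1: {1,2,3,4,5,6}
'b' @ 2: {5,6}
'a' @ 3: {}  — dead — no transitions
rest 'db' ignored (set empty)
final: {}; accept 7 not in set

Answer: REJECT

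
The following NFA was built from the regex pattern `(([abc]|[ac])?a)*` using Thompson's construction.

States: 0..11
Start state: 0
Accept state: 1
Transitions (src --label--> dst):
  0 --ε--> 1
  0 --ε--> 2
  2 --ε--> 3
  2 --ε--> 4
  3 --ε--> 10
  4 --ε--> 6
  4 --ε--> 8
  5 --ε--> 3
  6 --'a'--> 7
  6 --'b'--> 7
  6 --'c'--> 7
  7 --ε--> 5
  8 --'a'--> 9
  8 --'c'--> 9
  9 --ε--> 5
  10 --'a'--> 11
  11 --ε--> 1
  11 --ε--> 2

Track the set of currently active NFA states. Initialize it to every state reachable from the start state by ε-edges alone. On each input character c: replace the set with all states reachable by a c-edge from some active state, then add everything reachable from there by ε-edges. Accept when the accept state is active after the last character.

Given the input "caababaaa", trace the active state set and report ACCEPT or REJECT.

start: ε-closure({0}) = {0,1,2,3,4,6,8,10}
'c' @ 1: {3,5,7,9,10}
'a' @ 2: {1,2,3,4,6,8,10,11}  ✓accept
'a' @ 3: {1,2,3,4,5,6,7,8,9,10,11}  ✓accept
'b' @ 4: {3,5,7,10}
'a' @ 5: {1,2,3,4,6,8,10,11}  ✓accept
'b' @ 6: {3,5,7,10}
'a' @ 7: {1,2,3,4,6,8,10,11}  ✓accept
'a' @ 8: {1,2,3,4,5,6,7,8,9,10,11}  ✓accept
'a' @ 9: {1,2,3,4,5,6,7,8,9,10,11}  ✓accept
end set {1,2,3,4,5,6,7,8,9,10,11} — state 1 in

Answer: ACCEPT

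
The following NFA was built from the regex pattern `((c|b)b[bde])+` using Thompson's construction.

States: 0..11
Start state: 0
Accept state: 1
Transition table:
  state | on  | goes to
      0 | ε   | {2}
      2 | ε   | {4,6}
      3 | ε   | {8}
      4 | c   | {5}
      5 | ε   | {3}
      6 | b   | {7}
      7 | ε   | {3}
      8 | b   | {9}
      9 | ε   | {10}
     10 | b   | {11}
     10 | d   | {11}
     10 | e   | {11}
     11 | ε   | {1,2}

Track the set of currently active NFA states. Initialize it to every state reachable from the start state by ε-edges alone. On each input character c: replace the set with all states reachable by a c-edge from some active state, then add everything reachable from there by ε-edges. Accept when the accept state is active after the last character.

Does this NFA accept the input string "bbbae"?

initial (ε-close {0}): {0,2,4,6}
'b' @ 1: {3,7,8}
'b' @ 2: {9,10}
'b' @ 3: {1,2,4,6,11}  ✓accept
'a' @ 4: {}  — dead — no transitions
rest 'e' ignored (set empty)
after full input: {}  (accept=1 not in)

Answer: REJECT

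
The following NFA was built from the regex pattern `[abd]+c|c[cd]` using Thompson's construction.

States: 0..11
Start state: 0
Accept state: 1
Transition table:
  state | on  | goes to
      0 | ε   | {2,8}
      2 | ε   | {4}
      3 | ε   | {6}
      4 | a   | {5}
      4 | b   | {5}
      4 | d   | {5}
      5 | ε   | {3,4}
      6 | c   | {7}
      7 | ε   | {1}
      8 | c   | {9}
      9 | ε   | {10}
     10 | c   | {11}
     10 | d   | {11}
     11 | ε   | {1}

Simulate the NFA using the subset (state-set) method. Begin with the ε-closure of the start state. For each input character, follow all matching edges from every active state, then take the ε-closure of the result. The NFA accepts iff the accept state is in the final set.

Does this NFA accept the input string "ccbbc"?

start: ε-closure({0}) = {0,2,4,8}
'c' @ 1: {9,10}
'c' @ 2: {1,11}  ✓accept
'b' @ 3: {}  — dead — no transitions
rest 'bc' ignored (set empty)
after full input: {}  (accept=1 not in)

Answer: REJECT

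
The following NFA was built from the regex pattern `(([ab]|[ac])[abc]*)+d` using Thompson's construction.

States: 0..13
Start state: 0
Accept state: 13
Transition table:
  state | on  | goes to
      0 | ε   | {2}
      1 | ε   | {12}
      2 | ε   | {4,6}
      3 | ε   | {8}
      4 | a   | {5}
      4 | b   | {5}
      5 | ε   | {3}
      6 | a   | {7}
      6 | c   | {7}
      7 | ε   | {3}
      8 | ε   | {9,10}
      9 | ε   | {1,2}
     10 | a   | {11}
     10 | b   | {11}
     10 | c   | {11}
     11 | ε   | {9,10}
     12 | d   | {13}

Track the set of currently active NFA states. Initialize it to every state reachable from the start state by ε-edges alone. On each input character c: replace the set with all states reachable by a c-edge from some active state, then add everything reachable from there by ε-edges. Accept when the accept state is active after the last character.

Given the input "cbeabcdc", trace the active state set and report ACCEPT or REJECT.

start: ε-closure({0}) = {0,2,4,6}
'c' @ 1: {1,2,3,4,6,7,8,9,10,12}
'b' @ 2: {1,2,3,4,5,6,8,9,10,11,12}
'e' @ 3: {}  — dead — no transitions
rest 'abcdc' ignored (set empty)
end set {} — state 13 not in

Answer: REJECT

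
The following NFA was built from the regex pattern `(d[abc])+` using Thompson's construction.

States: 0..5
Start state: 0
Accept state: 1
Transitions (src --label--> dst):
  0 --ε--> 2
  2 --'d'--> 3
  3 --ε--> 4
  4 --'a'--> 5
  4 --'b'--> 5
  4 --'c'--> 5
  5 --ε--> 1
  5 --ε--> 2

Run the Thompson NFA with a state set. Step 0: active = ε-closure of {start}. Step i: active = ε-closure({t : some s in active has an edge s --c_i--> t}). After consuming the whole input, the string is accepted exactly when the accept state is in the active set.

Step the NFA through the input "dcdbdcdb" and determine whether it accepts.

initial (ε-close {0}): {0,2}
'd' @ 1: {3,4}
'c' @ 2: {1,2,5}  [accepting]
'd' @ 3: {3,4}
'b' @ 4: {1,2,5}  [accepting]
'd' @ 5: {3,4}
'c' @ 6: {1,2,5}  [accepting]
'd' @ 7: {3,4}
'b' @ 8: {1,2,5}  [accepting]
final: {1,2,5}; accept 1 in set

Answer: ACCEPT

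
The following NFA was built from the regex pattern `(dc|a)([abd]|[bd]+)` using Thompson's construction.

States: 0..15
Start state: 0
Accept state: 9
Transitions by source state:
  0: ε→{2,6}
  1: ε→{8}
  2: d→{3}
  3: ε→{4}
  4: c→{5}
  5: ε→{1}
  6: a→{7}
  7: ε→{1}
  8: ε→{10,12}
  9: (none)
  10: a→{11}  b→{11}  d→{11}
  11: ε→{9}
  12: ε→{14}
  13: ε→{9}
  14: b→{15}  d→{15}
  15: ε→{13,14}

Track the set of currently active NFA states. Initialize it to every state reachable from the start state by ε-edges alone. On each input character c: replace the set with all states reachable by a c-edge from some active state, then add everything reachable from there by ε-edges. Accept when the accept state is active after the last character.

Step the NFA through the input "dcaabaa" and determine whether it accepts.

Answer: REJECT

Steps:
initial (ε-close {0}): {0,2,6}
'd' @ 1: {3,4}
'c' @ 2: {1,5,8,10,12,14}
'a' @ 3: {9,11}  (accept∈set)
'a' @ 4: {}  — no active states
rest 'baa' ignored (set empty)
end set {} — state 9 not in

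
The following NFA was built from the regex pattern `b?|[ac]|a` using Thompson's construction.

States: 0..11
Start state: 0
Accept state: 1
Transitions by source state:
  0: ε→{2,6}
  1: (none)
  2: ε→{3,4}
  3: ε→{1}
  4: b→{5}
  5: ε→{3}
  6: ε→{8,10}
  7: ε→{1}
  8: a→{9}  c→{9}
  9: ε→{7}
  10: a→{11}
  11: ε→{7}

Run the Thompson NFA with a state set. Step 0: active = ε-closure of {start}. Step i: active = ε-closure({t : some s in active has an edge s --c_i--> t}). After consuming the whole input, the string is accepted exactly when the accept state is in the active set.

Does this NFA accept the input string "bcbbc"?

Answer: REJECT

Steps:
S₀ = ε-closure({0}) = {0,1,2,3,4,6,8,10}
'b' @ 1: {1,3,5}  [accepting]
'c' @ 2: {}  — state set empty
rest 'bbc' ignored (set empty)
final: {}; accept 1 not in set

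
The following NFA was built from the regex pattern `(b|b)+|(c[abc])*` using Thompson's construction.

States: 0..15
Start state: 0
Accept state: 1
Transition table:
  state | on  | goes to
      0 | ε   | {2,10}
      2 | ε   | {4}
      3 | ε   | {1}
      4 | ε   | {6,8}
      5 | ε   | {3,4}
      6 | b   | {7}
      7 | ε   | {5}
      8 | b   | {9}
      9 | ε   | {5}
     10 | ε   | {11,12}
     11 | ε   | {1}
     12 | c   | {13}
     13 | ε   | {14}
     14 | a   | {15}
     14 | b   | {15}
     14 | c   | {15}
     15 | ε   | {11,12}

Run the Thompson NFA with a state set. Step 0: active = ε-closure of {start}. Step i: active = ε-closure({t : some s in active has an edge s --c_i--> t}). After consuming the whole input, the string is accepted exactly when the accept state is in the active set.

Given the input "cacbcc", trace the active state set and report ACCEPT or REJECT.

Answer: ACCEPT

Steps:
start: ε-closure({0}) = {0,1,2,4,6,8,10,11,12}
'c' @ 1: {13,14}
'a' @ 2: {1,11,12,15}  (accept∈set)
'c' @ 3: {13,14}
'b' @ 4: {1,11,12,15}  (accept∈set)
'c' @ 5: {13,14}
'c' @ 6: {1,11,12,15}  (accept∈set)
after full input: {1,11,12,15}  (accept=1 in)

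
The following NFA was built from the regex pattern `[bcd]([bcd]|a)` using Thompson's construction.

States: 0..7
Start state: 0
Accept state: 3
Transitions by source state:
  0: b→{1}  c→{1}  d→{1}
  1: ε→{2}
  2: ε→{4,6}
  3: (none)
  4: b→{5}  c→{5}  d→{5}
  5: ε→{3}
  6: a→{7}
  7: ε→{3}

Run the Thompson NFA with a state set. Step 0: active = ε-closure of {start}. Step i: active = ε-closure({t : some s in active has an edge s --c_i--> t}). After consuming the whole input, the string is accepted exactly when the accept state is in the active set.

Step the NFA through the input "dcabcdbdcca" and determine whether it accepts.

Answer: REJECT

Trace:
start: ε-closure({0}) = {0}
'd' @ 1: {1,2,4,6}
'c' @ 2: {3,5}  ✓accept
'a' @ 3: {}  — dead — no transitions
rest 'bcdbdcca' ignored (set empty)
final: {}; accept 3 not in set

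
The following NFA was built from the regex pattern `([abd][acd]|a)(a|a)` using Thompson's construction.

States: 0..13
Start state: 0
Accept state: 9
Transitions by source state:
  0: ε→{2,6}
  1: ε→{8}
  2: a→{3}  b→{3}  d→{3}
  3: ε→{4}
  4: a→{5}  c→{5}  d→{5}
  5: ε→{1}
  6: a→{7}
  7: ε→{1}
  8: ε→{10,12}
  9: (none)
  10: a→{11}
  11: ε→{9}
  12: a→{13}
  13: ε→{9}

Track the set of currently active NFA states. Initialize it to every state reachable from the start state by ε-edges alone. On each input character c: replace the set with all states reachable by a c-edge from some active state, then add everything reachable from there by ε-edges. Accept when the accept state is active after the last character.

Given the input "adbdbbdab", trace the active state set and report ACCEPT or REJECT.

Answer: REJECT

Steps:
start: ε-closure({0}) = {0,2,6}
'a' @ 1: {1,3,4,7,8,10,12}
'd' @ 2: {1,5,8,10,12}
'b' @ 3: {}  — dead — no transitions
rest 'dbbdab' ignored (set empty)
end set {} — state 9 not in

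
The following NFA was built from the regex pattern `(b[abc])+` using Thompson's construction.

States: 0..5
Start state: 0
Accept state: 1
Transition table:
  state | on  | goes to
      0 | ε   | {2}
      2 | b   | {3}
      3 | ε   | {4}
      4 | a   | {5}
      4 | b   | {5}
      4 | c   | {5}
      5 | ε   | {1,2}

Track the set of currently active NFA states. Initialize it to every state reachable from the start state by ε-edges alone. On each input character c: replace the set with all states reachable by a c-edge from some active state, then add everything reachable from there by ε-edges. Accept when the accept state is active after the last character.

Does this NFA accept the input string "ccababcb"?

Answer: REJECT

Steps:
initial (ε-close {0}): {0,2}
'c' @ 1: {}  — no active states
rest 'cababcb' ignored (set empty)
end set {} — state 1 not in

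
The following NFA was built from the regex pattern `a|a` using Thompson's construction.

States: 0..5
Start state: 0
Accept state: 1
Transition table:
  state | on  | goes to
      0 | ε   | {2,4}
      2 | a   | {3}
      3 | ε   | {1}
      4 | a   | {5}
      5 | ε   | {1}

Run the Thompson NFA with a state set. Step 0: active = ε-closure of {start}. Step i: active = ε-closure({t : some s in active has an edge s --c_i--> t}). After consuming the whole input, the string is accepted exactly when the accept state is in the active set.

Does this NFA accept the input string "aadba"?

Answer: REJECT

Trace:
initial (ε-close {0}): {0,2,4}
'a' @ 1: {1,3,5}  (accept∈set)
'a' @ 2: {}  — no active states
rest 'dba' ignored (set empty)
final: {}; accept 1 not in set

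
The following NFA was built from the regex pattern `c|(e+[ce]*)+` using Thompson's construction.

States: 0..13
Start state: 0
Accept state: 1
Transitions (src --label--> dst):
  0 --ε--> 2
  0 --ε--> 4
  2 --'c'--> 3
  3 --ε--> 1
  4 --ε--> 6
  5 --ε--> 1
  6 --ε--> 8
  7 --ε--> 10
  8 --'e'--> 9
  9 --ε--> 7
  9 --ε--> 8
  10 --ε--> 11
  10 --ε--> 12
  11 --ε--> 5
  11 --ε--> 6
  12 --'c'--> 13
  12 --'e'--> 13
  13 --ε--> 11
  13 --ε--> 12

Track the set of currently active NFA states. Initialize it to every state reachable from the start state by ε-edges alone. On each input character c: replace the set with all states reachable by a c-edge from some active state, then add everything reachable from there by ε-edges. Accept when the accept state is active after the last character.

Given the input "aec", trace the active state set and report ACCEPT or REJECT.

Answer: REJECT

Trace:
start: ε-closure({0}) = {0,2,4,6,8}
'a' @ 1: {}  — dead — no transitions
rest 'ec' ignored (set empty)
after full input: {}  (accept=1 not in)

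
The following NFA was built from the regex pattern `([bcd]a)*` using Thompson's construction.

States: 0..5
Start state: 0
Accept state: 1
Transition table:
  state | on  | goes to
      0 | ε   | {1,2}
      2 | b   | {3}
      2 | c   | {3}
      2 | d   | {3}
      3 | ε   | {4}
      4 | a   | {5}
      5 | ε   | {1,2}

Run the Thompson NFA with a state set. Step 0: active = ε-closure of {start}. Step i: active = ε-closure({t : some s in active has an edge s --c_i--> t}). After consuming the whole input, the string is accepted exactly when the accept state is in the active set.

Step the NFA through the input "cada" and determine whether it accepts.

Answer: ACCEPT

Derivation:
initial (ε-close {0}): {0,1,2}
'c' @ 1: {3,4}
'a' @ 2: {1,2,5}  ✓accept
'd' @ 3: {3,4}
'a' @ 4: {1,2,5}  ✓accept
final: {1,2,5}; accept 1 in set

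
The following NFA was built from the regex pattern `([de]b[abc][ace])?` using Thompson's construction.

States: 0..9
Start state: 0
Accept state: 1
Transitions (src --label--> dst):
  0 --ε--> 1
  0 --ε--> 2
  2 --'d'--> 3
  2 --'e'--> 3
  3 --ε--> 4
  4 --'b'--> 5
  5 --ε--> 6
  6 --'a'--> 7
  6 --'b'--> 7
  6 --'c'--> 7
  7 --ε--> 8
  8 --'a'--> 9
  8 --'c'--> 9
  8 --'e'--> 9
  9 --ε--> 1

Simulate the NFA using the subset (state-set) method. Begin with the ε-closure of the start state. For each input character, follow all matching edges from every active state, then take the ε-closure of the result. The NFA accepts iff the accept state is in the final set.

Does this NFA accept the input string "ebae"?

Answer: ACCEPT

Steps:
S₀ = ε-closure({0}) = {0,1,2}
'e' @ 1: {3,4}
'b' @ 2: {5,6}
'a' @ 3: {7,8}
'e' @ 4: {1,9}  [accepting]
final: {1,9}; accept 1 in set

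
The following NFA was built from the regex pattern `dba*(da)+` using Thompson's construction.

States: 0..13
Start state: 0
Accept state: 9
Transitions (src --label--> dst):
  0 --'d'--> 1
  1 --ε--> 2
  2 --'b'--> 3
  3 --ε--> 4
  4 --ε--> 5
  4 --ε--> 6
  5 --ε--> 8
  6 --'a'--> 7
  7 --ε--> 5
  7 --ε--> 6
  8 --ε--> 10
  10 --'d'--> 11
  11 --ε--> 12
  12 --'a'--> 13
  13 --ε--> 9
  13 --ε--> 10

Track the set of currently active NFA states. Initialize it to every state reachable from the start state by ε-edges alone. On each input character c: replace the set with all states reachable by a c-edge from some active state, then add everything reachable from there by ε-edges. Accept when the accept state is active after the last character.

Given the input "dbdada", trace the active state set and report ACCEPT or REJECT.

Answer: ACCEPT

Steps:
start: ε-closure({0}) = {0}
'd' @ 1: {1,2}
'b' @ 2: {3,4,5,6,8,10}
'd' @ 3: {11,12}
'a' @ 4: {9,10,13}  (accept∈set)
'd' @ 5: {11,12}
'a' @ 6: {9,10,13}  (accept∈set)
end set {9,10,13} — state 9 in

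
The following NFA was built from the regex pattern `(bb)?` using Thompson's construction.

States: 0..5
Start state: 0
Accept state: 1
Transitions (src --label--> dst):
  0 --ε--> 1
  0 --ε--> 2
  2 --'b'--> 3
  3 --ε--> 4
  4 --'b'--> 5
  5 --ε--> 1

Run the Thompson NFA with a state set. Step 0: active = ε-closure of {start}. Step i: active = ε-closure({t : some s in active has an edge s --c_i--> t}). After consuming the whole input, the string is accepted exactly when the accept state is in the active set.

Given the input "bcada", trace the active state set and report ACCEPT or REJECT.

Answer: REJECT

Trace:
start: ε-closure({0}) = {0,1,2}
'b' @ 1: {3,4}
'c' @ 2: {}  — dead — no transitions
rest 'ada' ignored (set empty)
end set {} — state 1 not in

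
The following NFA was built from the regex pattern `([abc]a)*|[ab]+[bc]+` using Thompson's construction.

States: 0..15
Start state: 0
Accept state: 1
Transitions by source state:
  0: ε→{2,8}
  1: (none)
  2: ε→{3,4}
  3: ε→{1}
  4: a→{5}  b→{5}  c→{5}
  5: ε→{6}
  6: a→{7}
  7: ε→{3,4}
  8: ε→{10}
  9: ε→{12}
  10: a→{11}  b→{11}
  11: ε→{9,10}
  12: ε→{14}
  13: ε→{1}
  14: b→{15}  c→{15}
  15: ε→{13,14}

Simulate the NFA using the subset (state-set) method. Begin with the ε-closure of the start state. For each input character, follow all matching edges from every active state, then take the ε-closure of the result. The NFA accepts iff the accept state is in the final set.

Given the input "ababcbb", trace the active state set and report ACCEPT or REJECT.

start: ε-closure({0}) = {0,1,2,3,4,8,10}
'a' @ 1: {5,6,9,10,11,12,14}
'b' @ 2: {1,9,10,11,12,13,14,15}  ✓accept
'a' @ 3: {9,10,11,12,14}
'b' @ 4: {1,9,10,11,12,13,14,15}  ✓accept
'c' @ 5: {1,13,14,15}  ✓accept
'b' @ 6: {1,13,14,15}  ✓accept
'b' @ 7: {1,13,14,15}  ✓accept
after full input: {1,13,14,15}  (accept=1 in)

Answer: ACCEPT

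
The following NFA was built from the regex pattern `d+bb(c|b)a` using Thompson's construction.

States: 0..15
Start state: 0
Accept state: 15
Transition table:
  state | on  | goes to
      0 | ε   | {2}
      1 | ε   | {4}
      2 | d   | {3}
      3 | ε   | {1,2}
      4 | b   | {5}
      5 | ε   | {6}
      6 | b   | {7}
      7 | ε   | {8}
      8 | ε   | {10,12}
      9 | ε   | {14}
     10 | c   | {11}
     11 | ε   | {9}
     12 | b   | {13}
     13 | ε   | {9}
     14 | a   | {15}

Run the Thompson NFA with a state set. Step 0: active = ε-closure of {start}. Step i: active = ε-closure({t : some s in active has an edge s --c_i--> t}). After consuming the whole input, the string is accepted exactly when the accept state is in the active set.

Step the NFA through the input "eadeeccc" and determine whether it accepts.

Answer: REJECT

Trace:
start: ε-closure({0}) = {0,2}
'e' @ 1: {}  — state set empty
rest 'adeeccc' ignored (set empty)
final: {}; accept 15 not in set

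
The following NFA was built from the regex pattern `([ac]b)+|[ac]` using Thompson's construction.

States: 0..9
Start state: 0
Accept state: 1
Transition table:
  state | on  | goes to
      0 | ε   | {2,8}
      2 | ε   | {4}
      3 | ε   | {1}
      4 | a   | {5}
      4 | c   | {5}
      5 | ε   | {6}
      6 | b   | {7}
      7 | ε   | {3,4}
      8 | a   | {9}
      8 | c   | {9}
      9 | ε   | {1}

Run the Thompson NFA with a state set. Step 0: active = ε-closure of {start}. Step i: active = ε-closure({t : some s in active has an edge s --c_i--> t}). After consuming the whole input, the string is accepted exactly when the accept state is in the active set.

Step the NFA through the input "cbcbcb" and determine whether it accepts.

Answer: ACCEPT

Trace:
S₀ = ε-closure({0}) = {0,2,4,8}
'c' @ 1: {1,5,6,9}  (accept∈set)
'b' @ 2: {1,3,4,7}  (accept∈set)
'c' @ 3: {5,6}
'b' @ 4: {1,3,4,7}  (accept∈set)
'c' @ 5: {5,6}
'b' @ 6: {1,3,4,7}  (accept∈set)
final: {1,3,4,7}; accept 1 in set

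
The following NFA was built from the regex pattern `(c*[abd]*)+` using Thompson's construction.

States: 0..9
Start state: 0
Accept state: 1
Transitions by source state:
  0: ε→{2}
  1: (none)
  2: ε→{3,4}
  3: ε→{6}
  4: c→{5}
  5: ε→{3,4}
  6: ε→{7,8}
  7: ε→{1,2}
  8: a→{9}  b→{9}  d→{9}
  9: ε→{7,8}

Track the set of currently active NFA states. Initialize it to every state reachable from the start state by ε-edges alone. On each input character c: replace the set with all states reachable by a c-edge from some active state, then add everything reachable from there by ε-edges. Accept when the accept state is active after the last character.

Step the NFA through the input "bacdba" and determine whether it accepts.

initial (ε-close {0}): {0,1,2,3,4,6,7,8}
'b' @ 1: {1,2,3,4,6,7,8,9}  ✓accept
'a' @ 2: {1,2,3,4,6,7,8,9}  ✓accept
'c' @ 3: {1,2,3,4,5,6,7,8}  ✓accept
'd' @ 4: {1,2,3,4,6,7,8,9}  ✓accept
'b' @ 5: {1,2,3,4,6,7,8,9}  ✓accept
'a' @ 6: {1,2,3,4,6,7,8,9}  ✓accept
final: {1,2,3,4,6,7,8,9}; accept 1 in set

Answer: ACCEPT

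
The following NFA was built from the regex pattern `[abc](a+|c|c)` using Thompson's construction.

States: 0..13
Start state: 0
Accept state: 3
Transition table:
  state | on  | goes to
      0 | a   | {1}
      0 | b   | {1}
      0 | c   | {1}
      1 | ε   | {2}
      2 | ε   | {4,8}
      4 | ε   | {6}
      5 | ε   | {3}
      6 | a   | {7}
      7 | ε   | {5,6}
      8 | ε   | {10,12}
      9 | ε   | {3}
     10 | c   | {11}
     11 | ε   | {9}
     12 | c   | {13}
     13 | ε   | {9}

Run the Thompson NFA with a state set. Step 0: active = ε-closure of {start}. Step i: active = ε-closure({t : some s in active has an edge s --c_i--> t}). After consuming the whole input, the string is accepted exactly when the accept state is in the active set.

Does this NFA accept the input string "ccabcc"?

Answer: REJECT

Derivation:
start: ε-closure({0}) = {0}
'c' @ 1: {1,2,4,6,8,10,12}
'c' @ 2: {3,9,11,13}  ✓accept
'a' @ 3: {}  — state set empty
rest 'bcc' ignored (set empty)
end set {} — state 3 not in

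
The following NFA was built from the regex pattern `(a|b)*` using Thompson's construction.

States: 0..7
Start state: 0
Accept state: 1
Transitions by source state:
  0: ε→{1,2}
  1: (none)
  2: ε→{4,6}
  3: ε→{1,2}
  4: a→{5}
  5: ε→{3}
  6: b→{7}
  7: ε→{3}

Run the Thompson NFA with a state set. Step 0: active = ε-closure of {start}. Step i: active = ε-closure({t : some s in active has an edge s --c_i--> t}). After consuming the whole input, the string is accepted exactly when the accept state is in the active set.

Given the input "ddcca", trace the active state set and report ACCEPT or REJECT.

initial (ε-close {0}): {0,1,2,4,6}
'd' @ 1: {}  — dead — no transitions
rest 'dcca' ignored (set empty)
end set {} — state 1 not in

Answer: REJECT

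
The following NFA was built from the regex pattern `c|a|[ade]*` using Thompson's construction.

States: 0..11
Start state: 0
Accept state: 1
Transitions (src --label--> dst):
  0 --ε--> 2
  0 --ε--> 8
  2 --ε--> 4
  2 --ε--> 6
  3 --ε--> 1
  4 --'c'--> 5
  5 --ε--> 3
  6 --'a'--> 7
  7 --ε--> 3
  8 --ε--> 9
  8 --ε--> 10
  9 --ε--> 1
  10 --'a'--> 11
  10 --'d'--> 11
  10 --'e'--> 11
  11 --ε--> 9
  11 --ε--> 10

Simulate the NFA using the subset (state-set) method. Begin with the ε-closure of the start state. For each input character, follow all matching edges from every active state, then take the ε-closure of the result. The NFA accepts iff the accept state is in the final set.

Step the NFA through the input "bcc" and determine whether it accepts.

S₀ = ε-closure({0}) = {0,1,2,4,6,8,9,10}
'b' @ 1: {}  — dead — no transitions
rest 'cc' ignored (set empty)
after full input: {}  (accept=1 not in)

Answer: REJECT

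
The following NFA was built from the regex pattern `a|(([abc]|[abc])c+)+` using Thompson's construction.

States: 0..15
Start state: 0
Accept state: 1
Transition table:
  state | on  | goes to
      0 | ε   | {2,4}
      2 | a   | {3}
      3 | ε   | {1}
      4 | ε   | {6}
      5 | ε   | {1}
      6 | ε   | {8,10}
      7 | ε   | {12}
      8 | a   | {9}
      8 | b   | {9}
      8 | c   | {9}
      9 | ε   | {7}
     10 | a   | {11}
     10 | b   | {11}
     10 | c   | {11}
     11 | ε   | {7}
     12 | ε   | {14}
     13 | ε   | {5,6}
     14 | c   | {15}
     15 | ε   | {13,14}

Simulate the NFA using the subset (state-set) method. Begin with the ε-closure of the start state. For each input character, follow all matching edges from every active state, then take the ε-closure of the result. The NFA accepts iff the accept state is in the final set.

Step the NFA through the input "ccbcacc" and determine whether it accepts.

Answer: ACCEPT

Derivation:
S₀ = ε-closure({0}) = {0,2,4,6,8,10}
'c' @ 1: {7,9,11,12,14}
'c' @ 2: {1,5,6,8,10,13,14,15}  (accept∈set)
'b' @ 3: {7,9,11,12,14}
'c' @ 4: {1,5,6,8,10,13,14,15}  (accept∈set)
'a' @ 5: {7,9,11,12,14}
'c' @ 6: {1,5,6,8,10,13,14,15}  (accept∈set)
'c' @ 7: {1,5,6,7,8,9,10,11,12,13,14,15}  (accept∈set)
final: {1,5,6,7,8,9,10,11,12,13,14,15}; accept 1 in set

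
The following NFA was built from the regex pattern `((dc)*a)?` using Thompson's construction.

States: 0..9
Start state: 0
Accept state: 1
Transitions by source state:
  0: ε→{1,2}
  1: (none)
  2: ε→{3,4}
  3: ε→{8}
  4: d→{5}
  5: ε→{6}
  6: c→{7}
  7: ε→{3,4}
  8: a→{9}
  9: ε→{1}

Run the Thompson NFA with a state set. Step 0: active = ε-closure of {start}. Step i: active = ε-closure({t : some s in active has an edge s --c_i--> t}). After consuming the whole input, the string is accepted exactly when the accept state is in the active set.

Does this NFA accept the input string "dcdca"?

Answer: ACCEPT

Trace:
S₀ = ε-closure({0}) = {0,1,2,3,4,8}
'd' @ 1: {5,6}
'c' @ 2: {3,4,7,8}
'd' @ 3: {5,6}
'c' @ 4: {3,4,7,8}
'a' @ 5: {1,9}  ✓accept
end set {1,9} — state 1 in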